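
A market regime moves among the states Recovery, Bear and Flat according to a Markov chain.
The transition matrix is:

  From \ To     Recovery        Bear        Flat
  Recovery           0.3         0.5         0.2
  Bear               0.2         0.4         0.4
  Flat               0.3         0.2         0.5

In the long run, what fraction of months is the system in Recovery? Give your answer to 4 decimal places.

Let the stationary distribution be π with π = πP and π_1 + π_2 + π_3 = 1.
π_1 = 0.3·π_1 + 0.2·π_2 + 0.3·π_3
π_2 = 0.5·π_1 + 0.4·π_2 + 0.2·π_3
Solving with the normalization constraint gives π = (0.2651, 0.3494, 0.3855).
So the stationary probability of Recovery is 0.2651.

0.2651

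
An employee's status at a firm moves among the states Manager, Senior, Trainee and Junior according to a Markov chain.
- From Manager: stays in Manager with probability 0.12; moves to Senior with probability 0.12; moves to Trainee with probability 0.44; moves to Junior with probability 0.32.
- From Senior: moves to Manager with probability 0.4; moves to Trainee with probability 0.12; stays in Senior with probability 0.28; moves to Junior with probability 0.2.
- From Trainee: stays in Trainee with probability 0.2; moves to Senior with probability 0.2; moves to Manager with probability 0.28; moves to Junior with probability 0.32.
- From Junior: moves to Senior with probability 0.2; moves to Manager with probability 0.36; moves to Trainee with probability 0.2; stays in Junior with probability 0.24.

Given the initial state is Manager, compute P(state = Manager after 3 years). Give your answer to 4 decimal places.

0.2783

Propagate the distribution vector 3 years from Manager.
After 0 years: (1.0000, 0.0000, 0.0000, 0.0000)
After 1 year: (0.1200, 0.1200, 0.4400, 0.3200)
After 2 years: (0.3008, 0.2000, 0.2192, 0.2800)
After 3 years: (0.2783, 0.1919, 0.2562, 0.2736)
P(in Manager after 3 years) = 0.2783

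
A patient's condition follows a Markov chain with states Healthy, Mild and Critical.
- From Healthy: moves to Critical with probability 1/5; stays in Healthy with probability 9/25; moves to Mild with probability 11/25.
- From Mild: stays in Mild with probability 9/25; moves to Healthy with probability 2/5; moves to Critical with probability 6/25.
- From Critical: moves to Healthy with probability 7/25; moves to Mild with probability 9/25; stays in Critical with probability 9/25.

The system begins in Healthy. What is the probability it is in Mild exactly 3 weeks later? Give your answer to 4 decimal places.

Propagate the distribution vector 3 weeks from Healthy.
After 0 weeks: (1.0000, 0.0000, 0.0000)
After 1 week: (0.3600, 0.4400, 0.2000)
After 2 weeks: (0.3616, 0.3888, 0.2496)
After 3 weeks: (0.3556, 0.3889, 0.2555)
P(in Mild after 3 weeks) = 0.3889

0.3889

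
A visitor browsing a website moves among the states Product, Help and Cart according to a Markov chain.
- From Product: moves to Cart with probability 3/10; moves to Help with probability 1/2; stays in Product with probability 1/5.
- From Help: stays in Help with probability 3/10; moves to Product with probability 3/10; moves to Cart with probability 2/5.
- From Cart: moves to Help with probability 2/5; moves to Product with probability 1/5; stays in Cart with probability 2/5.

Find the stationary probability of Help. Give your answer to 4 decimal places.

Let the stationary distribution be π with π = πP and π_1 + π_2 + π_3 = 1.
π_1 = 0.2·π_1 + 0.3·π_2 + 0.2·π_3
π_2 = 0.5·π_1 + 0.3·π_2 + 0.4·π_3
Solving with the normalization constraint gives π = (0.2385, 0.3853, 0.3761).
So the stationary probability of Help is 0.3853.

0.3853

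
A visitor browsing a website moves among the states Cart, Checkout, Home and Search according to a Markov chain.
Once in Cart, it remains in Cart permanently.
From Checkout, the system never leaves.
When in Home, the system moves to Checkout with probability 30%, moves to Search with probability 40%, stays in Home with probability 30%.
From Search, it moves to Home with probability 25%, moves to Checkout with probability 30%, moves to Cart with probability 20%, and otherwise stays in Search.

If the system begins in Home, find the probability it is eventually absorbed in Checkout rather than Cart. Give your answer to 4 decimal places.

0.8118

Let h(s) be the probability of absorption at Checkout starting from transient state s. Then h(Checkout) = 1 and h(Cart) = 0. By first-step analysis:
h(Home) = 0.3·1 + 0.3·h(Home) + 0.4·h(Search)
h(Search) = 0.2·0 + 0.3·1 + 0.25·h(Home) + 0.25·h(Search)
Solving: h(Home) = 0.8118, h(Search) = 0.6706.
Starting from Home, the probability is 0.8118.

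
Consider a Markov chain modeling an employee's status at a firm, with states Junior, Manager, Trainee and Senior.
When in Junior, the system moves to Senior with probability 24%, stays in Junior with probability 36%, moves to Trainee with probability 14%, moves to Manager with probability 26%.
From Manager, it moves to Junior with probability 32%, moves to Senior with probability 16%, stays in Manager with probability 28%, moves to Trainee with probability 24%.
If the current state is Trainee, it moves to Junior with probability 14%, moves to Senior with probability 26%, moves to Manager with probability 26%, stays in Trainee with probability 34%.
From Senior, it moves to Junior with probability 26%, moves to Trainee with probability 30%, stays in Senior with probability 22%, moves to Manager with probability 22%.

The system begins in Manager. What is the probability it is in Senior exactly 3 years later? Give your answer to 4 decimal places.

0.2197

Propagate the distribution vector 3 years from Manager.
After 0 years: (0.0000, 1.0000, 0.0000, 0.0000)
After 1 year: (0.3200, 0.2800, 0.2400, 0.1600)
After 2 years: (0.2800, 0.2592, 0.2416, 0.2192)
After 3 years: (0.2746, 0.2564, 0.2493, 0.2197)
P(in Senior after 3 years) = 0.2197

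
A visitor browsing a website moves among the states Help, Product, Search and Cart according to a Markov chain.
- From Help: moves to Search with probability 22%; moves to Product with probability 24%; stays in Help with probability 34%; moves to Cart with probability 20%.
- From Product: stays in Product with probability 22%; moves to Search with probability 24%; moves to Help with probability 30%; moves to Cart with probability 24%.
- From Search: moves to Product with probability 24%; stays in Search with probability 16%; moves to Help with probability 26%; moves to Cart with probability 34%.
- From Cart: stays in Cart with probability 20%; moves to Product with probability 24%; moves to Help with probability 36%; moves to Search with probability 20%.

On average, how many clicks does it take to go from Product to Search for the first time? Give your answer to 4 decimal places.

4.4494

Let t(s) be the expected number of clicks to first reach Search from state s, with t(Search) = 0. Conditioning on the first click:
t(Help) = 1 + 0.34·t(Help) + 0.24·t(Product) + 0.2·t(Cart)
t(Product) = 1 + 0.3·t(Help) + 0.22·t(Product) + 0.24·t(Cart)
t(Cart) = 1 + 0.36·t(Help) + 0.24·t(Product) + 0.2·t(Cart)
Solving: t(Help) = 4.5348, t(Product) = 4.4494, t(Cart) = 4.6255.
Expected clicks from Product to Search: 4.4494.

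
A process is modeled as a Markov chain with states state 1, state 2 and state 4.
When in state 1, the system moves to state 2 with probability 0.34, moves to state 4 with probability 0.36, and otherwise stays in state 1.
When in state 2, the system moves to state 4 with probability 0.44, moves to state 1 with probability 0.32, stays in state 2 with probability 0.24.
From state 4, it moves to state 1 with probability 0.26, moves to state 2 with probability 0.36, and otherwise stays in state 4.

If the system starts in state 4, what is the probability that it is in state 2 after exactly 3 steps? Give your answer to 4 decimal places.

0.3168

Propagate the distribution vector 3 steps from state 4.
After 0 steps: (0.0000, 0.0000, 1.0000)
After 1 step: (0.2600, 0.3600, 0.3800)
After 2 steps: (0.2920, 0.3116, 0.3964)
After 3 steps: (0.2904, 0.3168, 0.3929)
P(in state 2 after 3 steps) = 0.3168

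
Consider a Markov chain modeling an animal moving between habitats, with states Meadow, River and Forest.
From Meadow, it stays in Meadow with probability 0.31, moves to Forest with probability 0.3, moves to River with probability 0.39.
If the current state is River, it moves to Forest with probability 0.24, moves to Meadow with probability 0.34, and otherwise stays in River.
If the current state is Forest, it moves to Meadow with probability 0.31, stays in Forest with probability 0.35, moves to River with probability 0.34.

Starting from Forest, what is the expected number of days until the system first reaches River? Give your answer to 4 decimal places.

Let t(s) be the expected number of days to first reach River from state s, with t(River) = 0. Conditioning on the first day:
t(Meadow) = 1 + 0.31·t(Meadow) + 0.3·t(Forest)
t(Forest) = 1 + 0.31·t(Meadow) + 0.35·t(Forest)
Solving: t(Meadow) = 2.6723, t(Forest) = 2.8129.
Expected days from Forest to River: 2.8129.

2.8129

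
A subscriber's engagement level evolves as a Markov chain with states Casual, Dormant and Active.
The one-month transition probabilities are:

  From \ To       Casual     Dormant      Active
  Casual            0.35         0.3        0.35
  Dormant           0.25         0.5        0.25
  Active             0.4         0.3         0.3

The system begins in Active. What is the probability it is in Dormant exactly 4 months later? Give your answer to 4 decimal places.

Propagate the distribution vector 4 months from Active.
After 0 months: (0.0000, 0.0000, 1.0000)
After 1 month: (0.4000, 0.3000, 0.3000)
After 2 months: (0.3350, 0.3600, 0.3050)
After 3 months: (0.3293, 0.3720, 0.2988)
After 4 months: (0.3277, 0.3744, 0.2979)
P(in Dormant after 4 months) = 0.3744

0.3744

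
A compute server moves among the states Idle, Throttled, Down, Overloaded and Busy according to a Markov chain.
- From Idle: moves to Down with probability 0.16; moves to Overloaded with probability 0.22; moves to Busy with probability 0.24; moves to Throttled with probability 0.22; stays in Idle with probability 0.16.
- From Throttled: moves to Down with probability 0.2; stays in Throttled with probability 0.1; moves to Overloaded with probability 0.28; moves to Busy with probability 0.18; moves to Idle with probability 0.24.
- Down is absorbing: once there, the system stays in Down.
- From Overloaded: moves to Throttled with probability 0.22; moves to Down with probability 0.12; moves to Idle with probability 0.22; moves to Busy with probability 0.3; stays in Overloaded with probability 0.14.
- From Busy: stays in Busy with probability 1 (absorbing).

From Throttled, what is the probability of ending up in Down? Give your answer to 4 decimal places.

Let h(s) be the probability of absorption at Down starting from transient state s. Then h(Down) = 1 and h(Busy) = 0. By first-step analysis:
h(Idle) = 0.16·h(Idle) + 0.22·h(Throttled) + 0.16·1 + 0.22·h(Overloaded) + 0.24·0
h(Throttled) = 0.24·h(Idle) + 0.1·h(Throttled) + 0.2·1 + 0.28·h(Overloaded) + 0.18·0
h(Overloaded) = 0.22·h(Idle) + 0.22·h(Throttled) + 0.12·1 + 0.14·h(Overloaded) + 0.3·0
Solving: h(Idle) = 0.3978, h(Throttled) = 0.4383, h(Overloaded) = 0.3534.
Starting from Throttled, the probability is 0.4383.

0.4383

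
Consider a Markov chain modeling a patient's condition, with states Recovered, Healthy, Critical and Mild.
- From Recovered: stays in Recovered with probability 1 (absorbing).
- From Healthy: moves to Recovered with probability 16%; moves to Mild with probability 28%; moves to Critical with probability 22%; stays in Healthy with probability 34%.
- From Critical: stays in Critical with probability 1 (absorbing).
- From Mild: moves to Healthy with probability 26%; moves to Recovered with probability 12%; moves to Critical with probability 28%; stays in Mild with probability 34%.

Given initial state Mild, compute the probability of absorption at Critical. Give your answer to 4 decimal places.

Let h(s) be the probability of absorption at Critical starting from transient state s. Then h(Critical) = 1 and h(Recovered) = 0. By first-step analysis:
h(Healthy) = 0.16·0 + 0.34·h(Healthy) + 0.22·1 + 0.28·h(Mild)
h(Mild) = 0.12·0 + 0.26·h(Healthy) + 0.28·1 + 0.34·h(Mild)
Solving: h(Healthy) = 0.6163, h(Mild) = 0.6670.
Starting from Mild, the probability is 0.6670.

0.6670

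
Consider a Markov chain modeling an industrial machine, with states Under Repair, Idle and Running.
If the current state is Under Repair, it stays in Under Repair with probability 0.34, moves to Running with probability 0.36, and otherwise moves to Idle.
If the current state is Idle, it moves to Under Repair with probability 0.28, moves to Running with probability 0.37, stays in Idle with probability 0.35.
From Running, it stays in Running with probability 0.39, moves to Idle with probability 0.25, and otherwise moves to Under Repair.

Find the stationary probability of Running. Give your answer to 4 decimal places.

Let the stationary distribution be π with π = πP and π_1 + π_2 + π_3 = 1.
π_1 = 0.34·π_1 + 0.28·π_2 + 0.36·π_3
π_2 = 0.3·π_1 + 0.35·π_2 + 0.25·π_3
Solving with the normalization constraint gives π = (0.3297, 0.2961, 0.3742).
So the stationary probability of Running is 0.3742.

0.3742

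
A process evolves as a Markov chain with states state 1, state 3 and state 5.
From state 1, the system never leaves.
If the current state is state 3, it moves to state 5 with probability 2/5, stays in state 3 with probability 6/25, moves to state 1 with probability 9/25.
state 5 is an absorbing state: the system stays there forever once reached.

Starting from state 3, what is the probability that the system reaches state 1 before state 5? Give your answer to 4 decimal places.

Let h(s) be the probability of absorption at state 1 starting from transient state s. Then h(state 1) = 1 and h(state 5) = 0. By first-step analysis:
h(state 3) = 0.36·1 + 0.24·h(state 3) + 0.4·0
Solving: h(state 3) = 0.4737.
Starting from state 3, the probability is 0.4737.

0.4737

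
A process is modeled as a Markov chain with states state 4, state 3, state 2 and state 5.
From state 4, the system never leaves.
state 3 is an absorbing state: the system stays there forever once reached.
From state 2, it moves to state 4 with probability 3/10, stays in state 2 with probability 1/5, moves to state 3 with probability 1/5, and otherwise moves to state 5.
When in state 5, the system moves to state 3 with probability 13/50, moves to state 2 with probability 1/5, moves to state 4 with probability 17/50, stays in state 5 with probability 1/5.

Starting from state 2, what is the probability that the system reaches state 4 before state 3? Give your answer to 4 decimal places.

0.5897

Let h(s) be the probability of absorption at state 4 starting from transient state s. Then h(state 4) = 1 and h(state 3) = 0. By first-step analysis:
h(state 2) = 0.3·1 + 0.2·0 + 0.2·h(state 2) + 0.3·h(state 5)
h(state 5) = 0.34·1 + 0.26·0 + 0.2·h(state 2) + 0.2·h(state 5)
Solving: h(state 2) = 0.5897, h(state 5) = 0.5724.
Starting from state 2, the probability is 0.5897.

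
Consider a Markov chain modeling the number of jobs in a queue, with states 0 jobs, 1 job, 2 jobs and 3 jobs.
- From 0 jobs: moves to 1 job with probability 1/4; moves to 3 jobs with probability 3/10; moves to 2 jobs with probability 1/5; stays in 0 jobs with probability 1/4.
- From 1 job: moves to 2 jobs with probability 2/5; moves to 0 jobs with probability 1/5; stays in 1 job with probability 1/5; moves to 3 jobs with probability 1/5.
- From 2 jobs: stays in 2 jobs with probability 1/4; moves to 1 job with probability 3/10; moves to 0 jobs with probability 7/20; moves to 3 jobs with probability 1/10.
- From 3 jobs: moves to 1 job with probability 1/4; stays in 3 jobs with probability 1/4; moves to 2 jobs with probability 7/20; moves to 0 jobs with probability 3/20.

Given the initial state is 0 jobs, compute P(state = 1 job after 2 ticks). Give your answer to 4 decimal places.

Propagate the distribution vector 2 ticks from 0 jobs.
After 0 ticks: (1.0000, 0.0000, 0.0000, 0.0000)
After 1 tick: (0.2500, 0.2500, 0.2000, 0.3000)
After 2 ticks: (0.2275, 0.2475, 0.3050, 0.2200)
P(in 1 job after 2 ticks) = 0.2475

0.2475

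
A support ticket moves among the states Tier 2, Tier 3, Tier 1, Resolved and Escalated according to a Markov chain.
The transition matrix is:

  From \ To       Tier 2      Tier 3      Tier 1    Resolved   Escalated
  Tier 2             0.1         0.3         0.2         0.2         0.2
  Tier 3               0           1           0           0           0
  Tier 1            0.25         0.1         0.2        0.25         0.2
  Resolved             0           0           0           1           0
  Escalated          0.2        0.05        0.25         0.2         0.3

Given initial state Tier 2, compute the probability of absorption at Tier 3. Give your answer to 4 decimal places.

Let h(s) be the probability of absorption at Tier 3 starting from transient state s. Then h(Tier 3) = 1 and h(Resolved) = 0. By first-step analysis:
h(Tier 2) = 0.1·h(Tier 2) + 0.3·1 + 0.2·h(Tier 1) + 0.2·0 + 0.2·h(Escalated)
h(Tier 1) = 0.25·h(Tier 2) + 0.1·1 + 0.2·h(Tier 1) + 0.25·0 + 0.2·h(Escalated)
h(Escalated) = 0.2·h(Tier 2) + 0.05·1 + 0.25·h(Tier 1) + 0.2·0 + 0.3·h(Escalated)
Solving: h(Tier 2) = 0.4899, h(Tier 1) = 0.3634, h(Escalated) = 0.3412.
Starting from Tier 2, the probability is 0.4899.

0.4899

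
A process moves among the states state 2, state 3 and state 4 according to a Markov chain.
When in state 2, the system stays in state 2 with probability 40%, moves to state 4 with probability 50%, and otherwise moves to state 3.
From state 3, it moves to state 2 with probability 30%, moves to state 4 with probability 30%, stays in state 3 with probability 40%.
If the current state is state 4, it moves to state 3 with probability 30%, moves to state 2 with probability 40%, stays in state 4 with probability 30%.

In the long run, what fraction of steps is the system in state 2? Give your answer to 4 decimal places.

0.3750

Let the stationary distribution be π with π = πP and π_1 + π_2 + π_3 = 1.
π_1 = 0.4·π_1 + 0.3·π_2 + 0.4·π_3
π_2 = 0.1·π_1 + 0.4·π_2 + 0.3·π_3
Solving with the normalization constraint gives π = (0.3750, 0.2500, 0.3750).
So the stationary probability of state 2 is 0.3750.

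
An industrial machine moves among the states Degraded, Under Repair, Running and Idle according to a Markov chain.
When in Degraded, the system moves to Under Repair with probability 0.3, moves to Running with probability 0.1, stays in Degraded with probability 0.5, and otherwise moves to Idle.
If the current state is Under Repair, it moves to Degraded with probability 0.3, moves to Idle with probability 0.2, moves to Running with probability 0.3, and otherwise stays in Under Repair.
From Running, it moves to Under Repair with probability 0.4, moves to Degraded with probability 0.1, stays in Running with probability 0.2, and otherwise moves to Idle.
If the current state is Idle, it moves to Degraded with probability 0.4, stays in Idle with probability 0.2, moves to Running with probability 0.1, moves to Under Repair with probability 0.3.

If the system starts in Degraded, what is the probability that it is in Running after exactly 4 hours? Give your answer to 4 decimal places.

Propagate the distribution vector 4 hours from Degraded.
After 0 hours: (1.0000, 0.0000, 0.0000, 0.0000)
After 1 hour: (0.5000, 0.3000, 0.1000, 0.1000)
After 2 hours: (0.3900, 0.2800, 0.1700, 0.1600)
After 3 hours: (0.3600, 0.2890, 0.1730, 0.1780)
After 4 hours: (0.3552, 0.2884, 0.1751, 0.1813)
P(in Running after 4 hours) = 0.1751

0.1751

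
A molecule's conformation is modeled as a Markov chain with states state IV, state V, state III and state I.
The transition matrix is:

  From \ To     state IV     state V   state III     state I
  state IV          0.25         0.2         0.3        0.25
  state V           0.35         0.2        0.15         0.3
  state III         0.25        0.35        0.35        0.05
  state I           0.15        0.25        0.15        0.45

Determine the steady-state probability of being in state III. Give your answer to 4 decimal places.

Let the stationary distribution be π with π = πP and π_1 + π_2 + π_3 + π_4 = 1.
π_1 = 0.25·π_1 + 0.35·π_2 + 0.25·π_3 + 0.15·π_4
π_2 = 0.2·π_1 + 0.2·π_2 + 0.35·π_3 + 0.25·π_4
π_3 = 0.3·π_1 + 0.15·π_2 + 0.35·π_3 + 0.15·π_4
Solving with the normalization constraint gives π = (0.2479, 0.2486, 0.2340, 0.2695).
So the stationary probability of state III is 0.2340.

0.2340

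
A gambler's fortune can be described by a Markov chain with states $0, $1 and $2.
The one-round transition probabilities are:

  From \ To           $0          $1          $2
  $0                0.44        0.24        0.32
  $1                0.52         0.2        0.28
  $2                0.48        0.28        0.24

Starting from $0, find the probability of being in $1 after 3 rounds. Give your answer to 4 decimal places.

Propagate the distribution vector 3 rounds from $0.
After 0 rounds: (1.0000, 0.0000, 0.0000)
After 1 round: (0.4400, 0.2400, 0.3200)
After 2 rounds: (0.4720, 0.2432, 0.2848)
After 3 rounds: (0.4708, 0.2417, 0.2875)
P(in $1 after 3 rounds) = 0.2417

0.2417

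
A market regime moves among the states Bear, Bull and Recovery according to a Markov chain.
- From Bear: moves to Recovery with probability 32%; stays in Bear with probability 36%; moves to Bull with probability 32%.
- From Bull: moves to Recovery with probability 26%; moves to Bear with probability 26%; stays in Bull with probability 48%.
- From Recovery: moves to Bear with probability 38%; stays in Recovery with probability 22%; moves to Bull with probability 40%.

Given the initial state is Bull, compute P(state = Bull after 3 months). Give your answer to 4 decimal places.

0.4080

Propagate the distribution vector 3 months from Bull.
After 0 months: (0.0000, 1.0000, 0.0000)
After 1 month: (0.2600, 0.4800, 0.2600)
After 2 months: (0.3172, 0.4176, 0.2652)
After 3 months: (0.3235, 0.4080, 0.2684)
P(in Bull after 3 months) = 0.4080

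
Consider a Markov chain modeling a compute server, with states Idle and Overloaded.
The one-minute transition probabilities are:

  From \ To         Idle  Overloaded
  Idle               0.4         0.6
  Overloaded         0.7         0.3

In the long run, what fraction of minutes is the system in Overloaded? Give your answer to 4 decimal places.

Let the stationary distribution be π with π = πP and π_1 + π_2 = 1.
π_1 = 0.4·π_1 + 0.7·π_2
Solving with the normalization constraint gives π = (0.5385, 0.4615).
So the stationary probability of Overloaded is 0.4615.

0.4615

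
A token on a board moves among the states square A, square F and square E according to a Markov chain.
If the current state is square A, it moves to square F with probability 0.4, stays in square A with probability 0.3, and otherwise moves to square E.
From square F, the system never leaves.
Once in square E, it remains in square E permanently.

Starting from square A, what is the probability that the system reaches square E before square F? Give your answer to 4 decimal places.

0.4286

Let h(s) be the probability of absorption at square E starting from transient state s. Then h(square E) = 1 and h(square F) = 0. By first-step analysis:
h(square A) = 0.3·h(square A) + 0.4·0 + 0.3·1
Solving: h(square A) = 0.4286.
Starting from square A, the probability is 0.4286.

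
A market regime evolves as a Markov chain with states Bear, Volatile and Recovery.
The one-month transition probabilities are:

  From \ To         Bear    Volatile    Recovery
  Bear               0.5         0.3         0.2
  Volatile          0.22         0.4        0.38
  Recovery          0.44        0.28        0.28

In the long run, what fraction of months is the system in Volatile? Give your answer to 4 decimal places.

0.3271

Let the stationary distribution be π with π = πP and π_1 + π_2 + π_3 = 1.
π_1 = 0.5·π_1 + 0.22·π_2 + 0.44·π_3
π_2 = 0.3·π_1 + 0.4·π_2 + 0.28·π_3
Solving with the normalization constraint gives π = (0.3915, 0.3271, 0.2814).
So the stationary probability of Volatile is 0.3271.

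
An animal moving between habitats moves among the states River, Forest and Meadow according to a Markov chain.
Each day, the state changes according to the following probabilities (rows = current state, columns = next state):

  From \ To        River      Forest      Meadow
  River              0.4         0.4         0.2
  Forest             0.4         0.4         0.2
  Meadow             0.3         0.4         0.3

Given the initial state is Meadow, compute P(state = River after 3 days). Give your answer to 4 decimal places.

0.3770

Propagate the distribution vector 3 days from Meadow.
After 0 days: (0.0000, 0.0000, 1.0000)
After 1 day: (0.3000, 0.4000, 0.3000)
After 2 days: (0.3700, 0.4000, 0.2300)
After 3 days: (0.3770, 0.4000, 0.2230)
P(in River after 3 days) = 0.3770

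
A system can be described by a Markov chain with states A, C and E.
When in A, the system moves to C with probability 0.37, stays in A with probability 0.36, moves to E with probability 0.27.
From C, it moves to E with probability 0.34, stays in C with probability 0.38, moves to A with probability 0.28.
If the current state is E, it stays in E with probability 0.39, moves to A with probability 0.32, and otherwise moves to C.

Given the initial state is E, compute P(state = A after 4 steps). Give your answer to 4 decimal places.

Propagate the distribution vector 4 steps from E.
After 0 steps: (0.0000, 0.0000, 1.0000)
After 1 step: (0.3200, 0.2900, 0.3900)
After 2 steps: (0.3212, 0.3417, 0.3371)
After 3 steps: (0.3192, 0.3464, 0.3344)
After 4 steps: (0.3189, 0.3467, 0.3344)
P(in A after 4 steps) = 0.3189

0.3189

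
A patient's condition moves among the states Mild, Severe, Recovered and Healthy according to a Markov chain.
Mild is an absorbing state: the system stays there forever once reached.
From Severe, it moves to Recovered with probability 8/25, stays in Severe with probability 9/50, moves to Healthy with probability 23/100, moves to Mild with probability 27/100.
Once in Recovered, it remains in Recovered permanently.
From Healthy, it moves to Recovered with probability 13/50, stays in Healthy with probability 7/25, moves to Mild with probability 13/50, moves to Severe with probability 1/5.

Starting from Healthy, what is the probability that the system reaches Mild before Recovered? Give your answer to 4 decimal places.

Let h(s) be the probability of absorption at Mild starting from transient state s. Then h(Mild) = 1 and h(Recovered) = 0. By first-step analysis:
h(Severe) = 0.27·1 + 0.18·h(Severe) + 0.32·0 + 0.23·h(Healthy)
h(Healthy) = 0.26·1 + 0.2·h(Severe) + 0.26·0 + 0.28·h(Healthy)
Solving: h(Severe) = 0.4669, h(Healthy) = 0.4908.
Starting from Healthy, the probability is 0.4908.

0.4908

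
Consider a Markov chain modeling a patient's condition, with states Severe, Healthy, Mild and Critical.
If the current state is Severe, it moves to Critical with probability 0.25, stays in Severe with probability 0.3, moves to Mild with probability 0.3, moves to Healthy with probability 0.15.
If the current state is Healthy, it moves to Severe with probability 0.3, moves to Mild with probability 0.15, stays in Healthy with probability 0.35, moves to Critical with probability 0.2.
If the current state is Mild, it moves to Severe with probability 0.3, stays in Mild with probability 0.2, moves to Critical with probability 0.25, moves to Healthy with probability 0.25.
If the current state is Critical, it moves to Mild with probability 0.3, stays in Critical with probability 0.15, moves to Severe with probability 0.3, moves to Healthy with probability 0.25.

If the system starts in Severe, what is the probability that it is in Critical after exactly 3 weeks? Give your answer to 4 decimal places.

0.2165

Propagate the distribution vector 3 weeks from Severe.
After 0 weeks: (1.0000, 0.0000, 0.0000, 0.0000)
After 1 week: (0.3000, 0.1500, 0.3000, 0.2500)
After 2 weeks: (0.3000, 0.2350, 0.2475, 0.2175)
After 3 weeks: (0.3000, 0.2435, 0.2400, 0.2165)
P(in Critical after 3 weeks) = 0.2165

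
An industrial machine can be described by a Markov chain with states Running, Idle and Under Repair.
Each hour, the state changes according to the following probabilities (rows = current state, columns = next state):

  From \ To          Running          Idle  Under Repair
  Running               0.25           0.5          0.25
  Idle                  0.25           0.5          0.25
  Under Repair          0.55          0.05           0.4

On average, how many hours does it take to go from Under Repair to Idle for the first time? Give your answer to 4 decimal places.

4.1600

Let t(s) be the expected number of hours to first reach Idle from state s, with t(Idle) = 0. Conditioning on the first hour:
t(Running) = 1 + 0.25·t(Running) + 0.25·t(Under Repair)
t(Under Repair) = 1 + 0.55·t(Running) + 0.4·t(Under Repair)
Solving: t(Running) = 2.7200, t(Under Repair) = 4.1600.
Expected hours from Under Repair to Idle: 4.1600.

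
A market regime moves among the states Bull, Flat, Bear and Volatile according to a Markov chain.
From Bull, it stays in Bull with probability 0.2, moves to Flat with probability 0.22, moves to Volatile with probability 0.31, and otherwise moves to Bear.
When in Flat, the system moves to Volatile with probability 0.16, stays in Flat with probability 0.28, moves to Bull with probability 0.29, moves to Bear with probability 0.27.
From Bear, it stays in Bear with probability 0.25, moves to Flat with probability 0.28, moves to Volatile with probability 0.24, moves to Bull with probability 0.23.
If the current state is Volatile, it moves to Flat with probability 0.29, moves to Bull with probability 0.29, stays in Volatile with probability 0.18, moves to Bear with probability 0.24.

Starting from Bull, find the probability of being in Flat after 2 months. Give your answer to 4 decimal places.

Propagate the distribution vector 2 months from Bull.
After 0 months: (1.0000, 0.0000, 0.0000, 0.0000)
After 1 month: (0.2000, 0.2200, 0.2700, 0.3100)
After 2 months: (0.2558, 0.2711, 0.2553, 0.2178)
P(in Flat after 2 months) = 0.2711

0.2711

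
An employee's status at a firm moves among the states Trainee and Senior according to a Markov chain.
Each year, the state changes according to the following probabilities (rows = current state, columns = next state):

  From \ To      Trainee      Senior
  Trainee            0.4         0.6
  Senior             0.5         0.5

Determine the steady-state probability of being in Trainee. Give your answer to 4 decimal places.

Let the stationary distribution be π with π = πP and π_1 + π_2 = 1.
π_1 = 0.4·π_1 + 0.5·π_2
Solving with the normalization constraint gives π = (0.4545, 0.5455).
So the stationary probability of Trainee is 0.4545.

0.4545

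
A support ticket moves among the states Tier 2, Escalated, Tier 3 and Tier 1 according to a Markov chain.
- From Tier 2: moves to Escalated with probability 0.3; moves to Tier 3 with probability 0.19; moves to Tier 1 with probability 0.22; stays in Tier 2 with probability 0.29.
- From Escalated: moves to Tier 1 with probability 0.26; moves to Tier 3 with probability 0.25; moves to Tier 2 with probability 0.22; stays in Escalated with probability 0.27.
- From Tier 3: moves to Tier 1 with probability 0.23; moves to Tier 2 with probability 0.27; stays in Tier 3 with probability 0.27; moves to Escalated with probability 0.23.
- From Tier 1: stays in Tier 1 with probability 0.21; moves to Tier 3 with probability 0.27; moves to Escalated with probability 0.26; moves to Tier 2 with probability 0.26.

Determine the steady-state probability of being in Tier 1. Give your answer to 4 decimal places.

Let the stationary distribution be π with π = πP and π_1 + π_2 + π_3 + π_4 = 1.
π_1 = 0.29·π_1 + 0.22·π_2 + 0.27·π_3 + 0.26·π_4
π_2 = 0.3·π_1 + 0.27·π_2 + 0.23·π_3 + 0.26·π_4
π_3 = 0.19·π_1 + 0.25·π_2 + 0.27·π_3 + 0.27·π_4
Solving with the normalization constraint gives π = (0.2596, 0.2657, 0.2439, 0.2308).
So the stationary probability of Tier 1 is 0.2308.

0.2308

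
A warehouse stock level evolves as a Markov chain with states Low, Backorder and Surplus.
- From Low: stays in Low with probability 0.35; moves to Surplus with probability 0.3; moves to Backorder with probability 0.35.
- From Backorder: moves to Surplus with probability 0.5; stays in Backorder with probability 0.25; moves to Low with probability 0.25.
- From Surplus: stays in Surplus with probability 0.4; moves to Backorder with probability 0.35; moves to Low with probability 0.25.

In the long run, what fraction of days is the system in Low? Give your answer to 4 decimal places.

0.2778

Let the stationary distribution be π with π = πP and π_1 + π_2 + π_3 = 1.
π_1 = 0.35·π_1 + 0.25·π_2 + 0.25·π_3
π_2 = 0.35·π_1 + 0.25·π_2 + 0.35·π_3
Solving with the normalization constraint gives π = (0.2778, 0.3182, 0.4040).
So the stationary probability of Low is 0.2778.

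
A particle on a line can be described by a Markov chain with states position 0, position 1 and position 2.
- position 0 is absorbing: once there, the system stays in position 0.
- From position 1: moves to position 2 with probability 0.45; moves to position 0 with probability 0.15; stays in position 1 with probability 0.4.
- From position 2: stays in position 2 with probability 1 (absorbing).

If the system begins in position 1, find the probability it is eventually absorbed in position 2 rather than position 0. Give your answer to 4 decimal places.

0.7500

Let h(s) be the probability of absorption at position 2 starting from transient state s. Then h(position 2) = 1 and h(position 0) = 0. By first-step analysis:
h(position 1) = 0.15·0 + 0.4·h(position 1) + 0.45·1
Solving: h(position 1) = 0.7500.
Starting from position 1, the probability is 0.7500.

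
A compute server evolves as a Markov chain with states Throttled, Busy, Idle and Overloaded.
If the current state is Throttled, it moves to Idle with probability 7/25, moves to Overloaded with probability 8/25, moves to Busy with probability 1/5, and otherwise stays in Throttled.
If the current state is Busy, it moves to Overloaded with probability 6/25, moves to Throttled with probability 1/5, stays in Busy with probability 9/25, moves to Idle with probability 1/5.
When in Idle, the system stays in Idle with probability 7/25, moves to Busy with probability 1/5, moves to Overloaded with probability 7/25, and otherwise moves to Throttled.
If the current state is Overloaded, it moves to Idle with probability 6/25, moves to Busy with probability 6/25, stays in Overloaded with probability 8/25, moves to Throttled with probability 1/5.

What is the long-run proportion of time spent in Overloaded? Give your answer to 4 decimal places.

0.2899

Let the stationary distribution be π with π = πP and π_1 + π_2 + π_3 + π_4 = 1.
π_1 = 0.2·π_1 + 0.2·π_2 + 0.24·π_3 + 0.2·π_4
π_2 = 0.2·π_1 + 0.36·π_2 + 0.2·π_3 + 0.24·π_4
π_3 = 0.28·π_1 + 0.2·π_2 + 0.28·π_3 + 0.24·π_4
Solving with the normalization constraint gives π = (0.2099, 0.2519, 0.2483, 0.2899).
So the stationary probability of Overloaded is 0.2899.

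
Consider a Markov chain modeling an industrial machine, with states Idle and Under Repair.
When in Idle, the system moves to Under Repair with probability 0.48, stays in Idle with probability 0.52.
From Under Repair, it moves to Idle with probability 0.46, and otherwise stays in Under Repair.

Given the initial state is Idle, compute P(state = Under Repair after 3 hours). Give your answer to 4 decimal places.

0.5105

Propagate the distribution vector 3 hours from Idle.
After 0 hours: (1.0000, 0.0000)
After 1 hour: (0.5200, 0.4800)
After 2 hours: (0.4912, 0.5088)
After 3 hours: (0.4895, 0.5105)
P(in Under Repair after 3 hours) = 0.5105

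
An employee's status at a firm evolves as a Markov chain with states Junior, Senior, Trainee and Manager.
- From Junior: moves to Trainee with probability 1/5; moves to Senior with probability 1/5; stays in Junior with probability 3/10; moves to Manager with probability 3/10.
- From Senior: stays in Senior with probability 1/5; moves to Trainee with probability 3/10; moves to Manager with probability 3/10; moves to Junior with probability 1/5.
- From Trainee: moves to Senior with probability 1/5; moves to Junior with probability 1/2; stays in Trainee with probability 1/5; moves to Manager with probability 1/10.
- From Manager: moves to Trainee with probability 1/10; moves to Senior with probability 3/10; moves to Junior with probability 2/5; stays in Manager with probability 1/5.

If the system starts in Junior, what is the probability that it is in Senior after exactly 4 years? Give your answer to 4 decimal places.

0.2239

Propagate the distribution vector 4 years from Junior.
After 0 years: (1.0000, 0.0000, 0.0000, 0.0000)
After 1 year: (0.3000, 0.2000, 0.2000, 0.3000)
After 2 years: (0.3500, 0.2300, 0.1900, 0.2300)
After 3 years: (0.3380, 0.2230, 0.2000, 0.2390)
After 4 years: (0.3416, 0.2239, 0.1984, 0.2361)
P(in Senior after 4 years) = 0.2239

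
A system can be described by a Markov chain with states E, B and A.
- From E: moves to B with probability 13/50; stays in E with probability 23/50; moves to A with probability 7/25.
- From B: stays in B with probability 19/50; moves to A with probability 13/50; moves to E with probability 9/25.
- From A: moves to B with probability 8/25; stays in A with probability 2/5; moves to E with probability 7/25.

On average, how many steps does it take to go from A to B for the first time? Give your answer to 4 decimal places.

Let t(s) be the expected number of steps to first reach B from state s, with t(B) = 0. Conditioning on the first step:
t(E) = 1 + 0.46·t(E) + 0.28·t(A)
t(A) = 1 + 0.28·t(E) + 0.4·t(A)
Solving: t(E) = 3.5831, t(A) = 3.3388.
Expected steps from A to B: 3.3388.

3.3388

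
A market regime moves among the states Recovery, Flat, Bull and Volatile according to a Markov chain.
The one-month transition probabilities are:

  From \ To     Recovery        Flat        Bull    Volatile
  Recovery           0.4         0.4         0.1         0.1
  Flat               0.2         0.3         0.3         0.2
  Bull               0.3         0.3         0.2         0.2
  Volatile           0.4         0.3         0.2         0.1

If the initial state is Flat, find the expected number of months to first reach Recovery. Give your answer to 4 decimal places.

Let t(s) be the expected number of months to first reach Recovery from state s, with t(Recovery) = 0. Conditioning on the first month:
t(Flat) = 1 + 0.3·t(Flat) + 0.3·t(Bull) + 0.2·t(Volatile)
t(Bull) = 1 + 0.3·t(Flat) + 0.2·t(Bull) + 0.2·t(Volatile)
t(Volatile) = 1 + 0.3·t(Flat) + 0.2·t(Bull) + 0.1·t(Volatile)
Solving: t(Flat) = 3.8170, t(Bull) = 3.4700, t(Volatile) = 3.1546.
Expected months from Flat to Recovery: 3.8170.

3.8170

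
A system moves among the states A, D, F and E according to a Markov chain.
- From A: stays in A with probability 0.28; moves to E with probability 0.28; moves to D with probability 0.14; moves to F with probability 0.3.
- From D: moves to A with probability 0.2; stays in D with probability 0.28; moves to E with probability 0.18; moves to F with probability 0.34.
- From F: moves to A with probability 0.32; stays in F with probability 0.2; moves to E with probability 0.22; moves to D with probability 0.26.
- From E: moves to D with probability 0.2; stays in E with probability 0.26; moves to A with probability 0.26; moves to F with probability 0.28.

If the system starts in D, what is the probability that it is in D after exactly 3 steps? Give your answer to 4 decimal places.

0.2188

Propagate the distribution vector 3 steps from D.
After 0 steps: (0.0000, 1.0000, 0.0000, 0.0000)
After 1 step: (0.2000, 0.2800, 0.3400, 0.1800)
After 2 steps: (0.2676, 0.2308, 0.2736, 0.2280)
After 3 steps: (0.2679, 0.2188, 0.2773, 0.2359)
P(in D after 3 steps) = 0.2188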